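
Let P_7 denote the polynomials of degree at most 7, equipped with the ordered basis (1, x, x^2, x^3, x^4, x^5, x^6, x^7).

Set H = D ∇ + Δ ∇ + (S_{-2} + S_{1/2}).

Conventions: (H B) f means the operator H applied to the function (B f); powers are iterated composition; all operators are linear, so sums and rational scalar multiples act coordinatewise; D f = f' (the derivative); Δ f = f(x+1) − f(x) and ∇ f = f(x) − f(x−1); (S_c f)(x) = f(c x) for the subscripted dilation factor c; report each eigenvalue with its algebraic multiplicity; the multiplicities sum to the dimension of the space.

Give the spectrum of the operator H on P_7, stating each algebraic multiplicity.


λ = -16383/128 (multiplicity 1), λ = -1023/32 (multiplicity 1), λ = -63/8 (multiplicity 1), λ = -3/2 (multiplicity 1), λ = 2 (multiplicity 1), λ = 17/4 (multiplicity 1), λ = 257/16 (multiplicity 1), λ = 4097/64 (multiplicity 1)

image of 1: 2
image of x: -(3/2)x
image of x^2: (17/4)x^2 + 4
image of x^3: -(63/8)x^3 + 12x - 3
image of x^4: (257/16)x^4 + 24x^2 - 12x + 6
image of x^5: -(1023/32)x^5 + 40x^3 - 30x^2 + 30x - 5
image of x^6: (4097/64)x^6 + 60x^4 - 60x^3 + 90x^2 - 30x + 8
image of x^7: -(16383/128)x^7 + 84x^5 - 105x^4 + 210x^3 - 105x^2 + 56x - 7
the matrix is upper triangular; its diagonal is (2, -3/2, 17/4, -63/8, 257/16, -1023/32, 4097/64, -16383/128)
for a triangular matrix the eigenvalues are the diagonal entries, with algebraic multiplicity their repetition count


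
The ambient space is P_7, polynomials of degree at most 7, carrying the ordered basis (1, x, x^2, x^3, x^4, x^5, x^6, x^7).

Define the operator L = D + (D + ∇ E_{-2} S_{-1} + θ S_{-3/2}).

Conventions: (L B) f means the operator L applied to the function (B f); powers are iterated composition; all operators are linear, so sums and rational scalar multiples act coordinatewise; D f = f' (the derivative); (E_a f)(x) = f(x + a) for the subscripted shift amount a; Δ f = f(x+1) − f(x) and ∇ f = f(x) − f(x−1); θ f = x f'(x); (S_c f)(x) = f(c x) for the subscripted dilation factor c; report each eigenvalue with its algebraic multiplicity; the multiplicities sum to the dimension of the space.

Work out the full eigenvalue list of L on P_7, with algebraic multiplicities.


λ = -15309/128 (multiplicity 1), λ = -1215/32 (multiplicity 1), λ = -81/8 (multiplicity 1), λ = -3/2 (multiplicity 1), λ = 0 (multiplicity 1), λ = 9/2 (multiplicity 1), λ = 81/4 (multiplicity 1), λ = 2187/32 (multiplicity 1)

image of 1: 0
image of x: -(3/2)x + 1
image of x^2: (9/2)x^2 + 6x - 5
image of x^3: -(81/8)x^3 + 3x^2 + 15x - 19
image of x^4: (81/4)x^4 + 12x^3 - 30x^2 + 76x - 65
image of x^5: -(1215/32)x^5 + 5x^4 + 50x^3 - 190x^2 + 325x - 211
image of x^6: (2187/32)x^6 + 18x^5 - 75x^4 + 380x^3 - 975x^2 + 1266x - 665
image of x^7: -(15309/128)x^7 + 7x^6 + 105x^5 - 665x^4 + 2275x^3 - 4431x^2 + 4655x - 2059
the matrix is upper triangular; its diagonal is (0, -3/2, 9/2, -81/8, 81/4, -1215/32, 2187/32, -15309/128)
for a triangular matrix the eigenvalues are the diagonal entries, with algebraic multiplicity their repetition count


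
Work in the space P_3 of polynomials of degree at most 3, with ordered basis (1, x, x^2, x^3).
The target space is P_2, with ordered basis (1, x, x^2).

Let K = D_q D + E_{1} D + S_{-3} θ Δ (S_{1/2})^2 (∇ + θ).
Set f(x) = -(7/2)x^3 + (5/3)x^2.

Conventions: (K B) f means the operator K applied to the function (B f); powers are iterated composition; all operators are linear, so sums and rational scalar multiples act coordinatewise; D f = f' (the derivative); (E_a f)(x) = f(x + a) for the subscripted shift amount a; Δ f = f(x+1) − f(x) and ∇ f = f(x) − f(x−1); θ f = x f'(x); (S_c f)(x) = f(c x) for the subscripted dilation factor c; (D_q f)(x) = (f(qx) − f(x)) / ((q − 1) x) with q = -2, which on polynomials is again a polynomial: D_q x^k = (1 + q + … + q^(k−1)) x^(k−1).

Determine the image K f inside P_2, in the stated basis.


the image equals g(x) = -(1239/64)x^2 - (1153/384)x - 23/6

D f = -(21/2)x^2 + (10/3)x
D_q D f = (21/2)x + 10/3
D f = -(21/2)x^2 + (10/3)x
E_{1} D f = -(21/2)x^2 - (53/3)x - 43/6
∇ f = -(21/2)x^2 + (83/6)x - 31/6
θ f = -(21/2)x^3 + (10/3)x^2
(∇ + θ) f = -(21/2)x^3 - (43/6)x^2 + (83/6)x - 31/6
S_{1/2} (∇ + θ) f = -(21/16)x^3 - (43/24)x^2 + (83/12)x - 31/6
S_{1/2} S_{1/2} (∇ + θ) f = -(21/128)x^3 - (43/96)x^2 + (83/24)x - 31/6
Δ (S_{1/2})^2 (∇ + θ) f = -(63/128)x^2 - (533/384)x + 1093/384
θ Δ (S_{1/2})^2 (∇ + θ) f = -(63/64)x^2 - (533/384)x
S_{-3} θ Δ (S_{1/2})^2 (∇ + θ) f = -(567/64)x^2 + (533/128)x
(D_q D + E_{1} D + S_{-3} θ Δ (S_{1/2})^2 (∇ + θ)) f = -(1239/64)x^2 - (1153/384)x - 23/6


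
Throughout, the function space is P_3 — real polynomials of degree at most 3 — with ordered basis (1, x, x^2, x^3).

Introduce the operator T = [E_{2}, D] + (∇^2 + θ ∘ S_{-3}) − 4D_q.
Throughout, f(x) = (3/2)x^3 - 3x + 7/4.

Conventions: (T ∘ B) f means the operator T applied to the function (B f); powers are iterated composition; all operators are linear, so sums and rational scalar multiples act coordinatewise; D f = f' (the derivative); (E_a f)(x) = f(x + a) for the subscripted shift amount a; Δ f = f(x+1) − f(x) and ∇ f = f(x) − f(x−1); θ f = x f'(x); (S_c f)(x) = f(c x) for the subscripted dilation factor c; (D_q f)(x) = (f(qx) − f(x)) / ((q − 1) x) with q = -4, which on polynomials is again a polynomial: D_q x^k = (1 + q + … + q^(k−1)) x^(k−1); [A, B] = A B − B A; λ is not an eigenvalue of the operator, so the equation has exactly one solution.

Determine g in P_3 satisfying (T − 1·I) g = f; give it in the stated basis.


write g with unknown coordinates in the stated basis and equate coefficients in (T − 1·I) g = f
solving from the highest basis element down gives g = -(3/164)x^3 - (39/697)x^2 + (3093/5576)x - 11071/2788
check: T g = (243/164)x^3 - (39/697)x^2 - (13635/5576)x - 1548/697
so T g − 1·g = (3/2)x^3 - 3x + 7/4 = f ✓

the result is g(x) = -(3/164)x^3 - (39/697)x^2 + (3093/5576)x - 11071/2788


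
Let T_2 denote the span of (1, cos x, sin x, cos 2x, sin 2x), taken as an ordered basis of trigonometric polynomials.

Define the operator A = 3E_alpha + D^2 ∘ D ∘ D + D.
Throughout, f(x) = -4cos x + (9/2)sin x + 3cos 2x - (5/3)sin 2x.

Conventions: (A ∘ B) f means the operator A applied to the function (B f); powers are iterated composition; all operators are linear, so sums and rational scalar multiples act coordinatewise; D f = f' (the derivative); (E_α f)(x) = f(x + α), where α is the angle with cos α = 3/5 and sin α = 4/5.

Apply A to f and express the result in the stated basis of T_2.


E_alpha f = (6/5)cos x + (59/10)sin x - (61/25)cos 2x - (181/75)sin 2x
(3E_alpha) f = (18/5)cos x + (177/10)sin x - (183/25)cos 2x - (181/25)sin 2x
D f = (9/2)cos x + 4sin x - (10/3)cos 2x - 6sin 2x
D D f = 4cos x - (9/2)sin x - 12cos 2x + (20/3)sin 2x
D (D ∘ D) f = -(9/2)cos x - 4sin x + (40/3)cos 2x + 24sin 2x
D D (D ∘ D) f = -4cos x + (9/2)sin x + 48cos 2x - (80/3)sin 2x
D f = (9/2)cos x + 4sin x - (10/3)cos 2x - 6sin 2x
(3E_alpha + D^2 ∘ D ∘ D + D) f = (41/10)cos x + (131/5)sin x + (2801/75)cos 2x - (2993/75)sin 2x

the image equals g(x) = (41/10)cos x + (131/5)sin x + (2801/75)cos 2x - (2993/75)sin 2x


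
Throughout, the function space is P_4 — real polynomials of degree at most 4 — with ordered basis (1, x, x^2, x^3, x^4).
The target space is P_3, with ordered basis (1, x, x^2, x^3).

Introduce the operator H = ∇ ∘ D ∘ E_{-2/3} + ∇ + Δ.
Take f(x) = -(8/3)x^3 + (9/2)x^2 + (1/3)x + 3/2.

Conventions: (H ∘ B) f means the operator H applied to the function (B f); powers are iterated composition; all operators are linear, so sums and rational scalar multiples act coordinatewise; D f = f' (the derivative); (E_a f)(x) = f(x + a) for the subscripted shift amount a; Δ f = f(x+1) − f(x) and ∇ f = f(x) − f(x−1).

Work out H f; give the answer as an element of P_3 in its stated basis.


E_{-2/3} f = -(8/3)x^3 + (59/6)x^2 - (83/9)x + 659/162
D E_{-2/3} f = -8x^2 + (59/3)x - 83/9
∇ D E_{-2/3} f = -16x + 83/3
∇ f = -8x^2 + 17x - 41/6
Δ f = -8x^2 + x + 13/6
(∇ ∘ D ∘ E_{-2/3} + ∇ + Δ) f = -16x^2 + 2x + 23

the image equals g(x) = -16x^2 + 2x + 23


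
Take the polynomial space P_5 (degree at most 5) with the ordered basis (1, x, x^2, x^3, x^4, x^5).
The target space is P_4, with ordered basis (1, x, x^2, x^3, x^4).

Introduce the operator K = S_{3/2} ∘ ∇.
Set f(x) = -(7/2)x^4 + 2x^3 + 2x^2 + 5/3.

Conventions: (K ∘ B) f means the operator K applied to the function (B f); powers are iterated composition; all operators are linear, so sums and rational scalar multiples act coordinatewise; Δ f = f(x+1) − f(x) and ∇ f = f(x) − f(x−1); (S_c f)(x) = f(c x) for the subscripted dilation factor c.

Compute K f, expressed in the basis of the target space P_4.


g(x) = -(189/4)x^3 + (243/4)x^2 - 24x + 7/2

∇ f = -14x^3 + 27x^2 - 16x + 7/2
S_{3/2} ∇ f = -(189/4)x^3 + (243/4)x^2 - 24x + 7/2


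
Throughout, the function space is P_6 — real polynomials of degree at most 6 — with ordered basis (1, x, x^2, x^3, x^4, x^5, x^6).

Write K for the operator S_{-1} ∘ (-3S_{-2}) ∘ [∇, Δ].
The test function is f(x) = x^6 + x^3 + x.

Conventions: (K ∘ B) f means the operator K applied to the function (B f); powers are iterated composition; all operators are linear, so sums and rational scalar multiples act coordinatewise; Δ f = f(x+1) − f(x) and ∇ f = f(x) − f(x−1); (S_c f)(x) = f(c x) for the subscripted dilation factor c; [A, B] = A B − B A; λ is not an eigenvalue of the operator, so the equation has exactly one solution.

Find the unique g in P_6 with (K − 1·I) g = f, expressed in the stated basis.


g(x) = -x^6 - x^3 - x

write g with unknown coordinates in the stated basis and equate coefficients in (K − 1·I) g = f
solving from the highest basis element down gives g = -x^6 - x^3 - x
check: K g = 0
so K g − 1·g = x^6 + x^3 + x = f ✓


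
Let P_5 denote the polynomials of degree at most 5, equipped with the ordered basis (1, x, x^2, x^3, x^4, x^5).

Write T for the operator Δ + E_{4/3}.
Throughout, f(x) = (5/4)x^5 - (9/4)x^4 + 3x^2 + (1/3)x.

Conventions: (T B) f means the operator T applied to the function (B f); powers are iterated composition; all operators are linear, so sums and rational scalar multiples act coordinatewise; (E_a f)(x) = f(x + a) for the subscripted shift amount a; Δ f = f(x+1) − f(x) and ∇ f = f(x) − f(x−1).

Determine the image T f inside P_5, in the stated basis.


Δ f = (25/4)x^4 + (7/2)x^3 - x^2 + (13/4)x + 7/3
E_{4/3} f = (5/4)x^5 + (73/12)x^4 + (92/9)x^3 + (233/27)x^2 + (547/81)x + 956/243
(Δ + E_{4/3}) f = (5/4)x^5 + (37/3)x^4 + (247/18)x^3 + (206/27)x^2 + (3241/324)x + 1523/243

g(x) = (5/4)x^5 + (37/3)x^4 + (247/18)x^3 + (206/27)x^2 + (3241/324)x + 1523/243


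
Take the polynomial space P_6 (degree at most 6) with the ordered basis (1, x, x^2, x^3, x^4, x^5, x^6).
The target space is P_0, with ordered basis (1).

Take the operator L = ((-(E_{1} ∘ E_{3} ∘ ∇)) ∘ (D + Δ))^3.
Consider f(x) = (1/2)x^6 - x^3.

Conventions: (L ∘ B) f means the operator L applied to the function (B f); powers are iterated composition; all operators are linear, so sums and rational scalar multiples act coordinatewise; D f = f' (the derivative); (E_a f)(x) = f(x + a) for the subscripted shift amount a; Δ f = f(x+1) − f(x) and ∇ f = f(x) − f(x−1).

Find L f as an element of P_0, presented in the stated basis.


the image equals g(x) = -2880

D f = 3x^5 - 3x^2
Δ f = 3x^5 + (15/2)x^4 + 10x^3 + (9/2)x^2 - 1/2
(D + Δ) f = 6x^5 + (15/2)x^4 + 10x^3 + (3/2)x^2 - 1/2
∇ (D + Δ) f = 30x^4 - 30x^3 + 45x^2 - 27x + 7
E_{3} ∇ (D + Δ) f = 30x^4 + 330x^3 + 1395x^2 + 2673x + 1951
E_{1} E_{3} ∇ (D + Δ) f = 30x^4 + 450x^3 + 2565x^2 + 6573x + 6379
(-(E_{1} ∘ E_{3} ∘ ∇)) (D + Δ) f = -30x^4 - 450x^3 - 2565x^2 - 6573x - 6379
D ((-(E_{1} ∘ E_{3} ∘ ∇)) ∘ (D + Δ)) f = -120x^3 - 1350x^2 - 5130x - 6573
Δ ((-(E_{1} ∘ E_{3} ∘ ∇)) ∘ (D + Δ)) f = -120x^3 - 1530x^2 - 6600x - 9618
(D + Δ) ((-(E_{1} ∘ E_{3} ∘ ∇)) ∘ (D + Δ)) f = -240x^3 - 2880x^2 - 11730x - 16191
∇ (D + Δ) ((-(E_{1} ∘ E_{3} ∘ ∇)) ∘ (D + Δ)) f = -720x^2 - 5040x - 9090
E_{3} ∇ (D + Δ) ((-(E_{1} ∘ E_{3} ∘ ∇)) ∘ (D + Δ)) f = -720x^2 - 9360x - 30690
E_{1} E_{3} ∇ (D + Δ) ((-(E_{1} ∘ E_{3} ∘ ∇)) ∘ (D + Δ)) f = -720x^2 - 10800x - 40770
(-(E_{1} ∘ E_{3} ∘ ∇)) (D + Δ) ((-(E_{1} ∘ E_{3} ∘ ∇)) ∘ (D + Δ)) f = 720x^2 + 10800x + 40770
D ((-(E_{1} ∘ E_{3} ∘ ∇)) ∘ (D + Δ)) ((-(E_{1} ∘ E_{3} ∘ ∇)) ∘ (D + Δ)) f = 1440x + 10800
Δ ((-(E_{1} ∘ E_{3} ∘ ∇)) ∘ (D + Δ)) ((-(E_{1} ∘ E_{3} ∘ ∇)) ∘ (D + Δ)) f = 1440x + 11520
(D + Δ) ((-(E_{1} ∘ E_{3} ∘ ∇)) ∘ (D + Δ)) ((-(E_{1} ∘ E_{3} ∘ ∇)) ∘ (D + Δ)) f = 2880x + 22320
∇ (D + Δ) ((-(E_{1} ∘ E_{3} ∘ ∇)) ∘ (D + Δ)) ((-(E_{1} ∘ E_{3} ∘ ∇)) ∘ (D + Δ)) f = 2880
E_{3} ∇ (D + Δ) ((-(E_{1} ∘ E_{3} ∘ ∇)) ∘ (D + Δ)) ((-(E_{1} ∘ E_{3} ∘ ∇)) ∘ (D + Δ)) f = 2880
E_{1} E_{3} ∇ (D + Δ) ((-(E_{1} ∘ E_{3} ∘ ∇)) ∘ (D + Δ)) ((-(E_{1} ∘ E_{3} ∘ ∇)) ∘ (D + Δ)) f = 2880
(-(E_{1} ∘ E_{3} ∘ ∇)) (D + Δ) ((-(E_{1} ∘ E_{3} ∘ ∇)) ∘ (D + Δ)) ((-(E_{1} ∘ E_{3} ∘ ∇)) ∘ (D + Δ)) f = -2880


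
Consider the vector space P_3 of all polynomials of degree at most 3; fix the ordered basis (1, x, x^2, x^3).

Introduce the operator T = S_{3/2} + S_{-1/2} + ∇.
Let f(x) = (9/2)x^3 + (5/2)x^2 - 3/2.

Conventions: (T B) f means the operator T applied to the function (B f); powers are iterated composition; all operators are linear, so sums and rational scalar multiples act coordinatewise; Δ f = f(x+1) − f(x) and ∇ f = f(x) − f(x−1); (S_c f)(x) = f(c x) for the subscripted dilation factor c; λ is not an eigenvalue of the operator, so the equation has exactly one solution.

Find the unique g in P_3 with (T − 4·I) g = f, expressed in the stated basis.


the image equals g(x) = -6x^3 - (41/3)x^2 - (28/9)x + 109/36

write g with unknown coordinates in the stated basis and equate coefficients in (T − 4·I) g = f
solving from the highest basis element down gives g = -6x^3 - (41/3)x^2 - (28/9)x + 109/36
check: T g = -(39/2)x^3 - (313/6)x^2 - (112/9)x + 191/18
so T g − 4·g = (9/2)x^3 + (5/2)x^2 - 3/2 = f ✓


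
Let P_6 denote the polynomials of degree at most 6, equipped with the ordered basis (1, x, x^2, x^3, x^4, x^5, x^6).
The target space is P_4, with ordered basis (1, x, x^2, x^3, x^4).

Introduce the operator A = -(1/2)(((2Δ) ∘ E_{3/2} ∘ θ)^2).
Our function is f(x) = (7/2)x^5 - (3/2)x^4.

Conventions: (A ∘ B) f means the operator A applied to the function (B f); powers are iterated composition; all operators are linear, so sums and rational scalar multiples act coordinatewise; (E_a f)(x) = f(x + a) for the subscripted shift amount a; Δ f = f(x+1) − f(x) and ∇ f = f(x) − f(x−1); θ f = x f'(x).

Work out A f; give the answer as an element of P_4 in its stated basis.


θ f = (35/2)x^5 - 6x^4
E_{3/2} θ f = (35/2)x^5 + (501/4)x^4 + (1431/4)x^3 + (4077/8)x^2 + (11583/32)x + 6561/64
Δ (E_{3/2} ∘ θ) f = (175/2)x^4 + 676x^3 + (7999/4)x^2 + 2681x + 43907/32
(2Δ) (E_{3/2} ∘ θ) f = 175x^4 + 1352x^3 + (7999/2)x^2 + 5362x + 43907/16
θ ((2Δ) ∘ E_{3/2} ∘ θ) f = 700x^4 + 4056x^3 + 7999x^2 + 5362x
E_{3/2} θ ((2Δ) ∘ E_{3/2} ∘ θ) f = 700x^4 + 8256x^3 + 35701x^2 + 66187x + 86547/2
Δ (E_{3/2} ∘ θ) ((2Δ) ∘ E_{3/2} ∘ θ) f = 2800x^3 + 28968x^2 + 98970x + 110844
(2Δ) (E_{3/2} ∘ θ) ((2Δ) ∘ E_{3/2} ∘ θ) f = 5600x^3 + 57936x^2 + 197940x + 221688
(-(1/2)(((2Δ) ∘ E_{3/2} ∘ θ)^2)) f = -2800x^3 - 28968x^2 - 98970x - 110844

the result is g(x) = -2800x^3 - 28968x^2 - 98970x - 110844


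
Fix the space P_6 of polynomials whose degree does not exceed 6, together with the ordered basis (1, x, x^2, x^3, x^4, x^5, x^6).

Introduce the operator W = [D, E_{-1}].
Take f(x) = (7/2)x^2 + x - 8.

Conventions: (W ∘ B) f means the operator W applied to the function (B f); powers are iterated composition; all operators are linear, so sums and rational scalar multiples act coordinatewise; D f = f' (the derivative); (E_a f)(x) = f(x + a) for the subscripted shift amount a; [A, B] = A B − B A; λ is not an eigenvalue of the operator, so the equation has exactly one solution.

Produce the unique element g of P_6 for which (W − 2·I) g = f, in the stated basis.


g(x) = -(7/4)x^2 - (1/2)x + 4

write g with unknown coordinates in the stated basis and equate coefficients in (W − 2·I) g = f
solving from the highest basis element down gives g = -(7/4)x^2 - (1/2)x + 4
check: W g = 0
so W g − 2·g = (7/2)x^2 + x - 8 = f ✓


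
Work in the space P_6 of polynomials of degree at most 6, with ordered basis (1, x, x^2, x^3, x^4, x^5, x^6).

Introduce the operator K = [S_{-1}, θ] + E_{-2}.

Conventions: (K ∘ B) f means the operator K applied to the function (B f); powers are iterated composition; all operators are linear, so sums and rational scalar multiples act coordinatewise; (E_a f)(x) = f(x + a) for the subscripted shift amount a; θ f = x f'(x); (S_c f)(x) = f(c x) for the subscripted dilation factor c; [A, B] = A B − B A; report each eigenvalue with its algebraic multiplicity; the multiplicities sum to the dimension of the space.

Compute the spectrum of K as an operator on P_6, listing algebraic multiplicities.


λ = 1 (multiplicity 7)

image of 1: 1
image of x: x - 2
image of x^2: x^2 - 4x + 4
image of x^3: x^3 - 6x^2 + 12x - 8
image of x^4: x^4 - 8x^3 + 24x^2 - 32x + 16
image of x^5: x^5 - 10x^4 + 40x^3 - 80x^2 + 80x - 32
image of x^6: x^6 - 12x^5 + 60x^4 - 160x^3 + 240x^2 - 192x + 64
the matrix is upper triangular; its diagonal is (1, 1, 1, 1, 1, 1, 1)
for a triangular matrix the eigenvalues are the diagonal entries, with algebraic multiplicity their repetition count


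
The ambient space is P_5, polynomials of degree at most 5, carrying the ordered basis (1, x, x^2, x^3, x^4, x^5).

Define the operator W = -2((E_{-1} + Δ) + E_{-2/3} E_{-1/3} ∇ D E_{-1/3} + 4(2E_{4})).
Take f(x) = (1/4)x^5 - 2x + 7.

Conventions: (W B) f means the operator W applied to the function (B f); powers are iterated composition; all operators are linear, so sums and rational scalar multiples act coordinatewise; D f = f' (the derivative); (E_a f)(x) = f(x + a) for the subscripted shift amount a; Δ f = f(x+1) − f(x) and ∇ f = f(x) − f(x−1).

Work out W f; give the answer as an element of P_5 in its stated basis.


E_{-1} f = (1/4)x^5 - (5/4)x^4 + (5/2)x^3 - (5/2)x^2 - (3/4)x + 35/4
Δ f = (5/4)x^4 + (5/2)x^3 + (5/2)x^2 + (5/4)x - 7/4
(E_{-1} + Δ) f = (1/4)x^5 + 5x^3 + (1/2)x + 7
E_{-1/3} f = (1/4)x^5 - (5/12)x^4 + (5/18)x^3 - (5/54)x^2 - (643/324)x + 7451/972
D E_{-1/3} f = (5/4)x^4 - (5/3)x^3 + (5/6)x^2 - (5/27)x - 643/324
∇ D E_{-1/3} f = 5x^3 - (25/2)x^2 + (35/3)x - 425/108
E_{-1/3} ∇ D E_{-1/3} f = 5x^3 - (35/2)x^2 + (65/3)x - 1015/108
E_{-2/3} E_{-1/3} ∇ D E_{-1/3} f = 5x^3 - (55/2)x^2 + (155/3)x - 3575/108
E_{4} f = (1/4)x^5 + 5x^4 + 40x^3 + 160x^2 + 318x + 255
(2E_{4}) f = (1/2)x^5 + 10x^4 + 80x^3 + 320x^2 + 636x + 510
(4(2E_{4})) f = 2x^5 + 40x^4 + 320x^3 + 1280x^2 + 2544x + 2040
((E_{-1} + Δ) + E_{-2/3} E_{-1/3} ∇ D E_{-1/3} + 4(2E_{4})) f = (9/4)x^5 + 40x^4 + 330x^3 + (2505/2)x^2 + (15577/6)x + 217501/108
(-2((E_{-1} + Δ) + E_{-2/3} E_{-1/3} ∇ D E_{-1/3} + 4(2E_{4}))) f = -(9/2)x^5 - 80x^4 - 660x^3 - 2505x^2 - (15577/3)x - 217501/54

the image equals g(x) = -(9/2)x^5 - 80x^4 - 660x^3 - 2505x^2 - (15577/3)x - 217501/54


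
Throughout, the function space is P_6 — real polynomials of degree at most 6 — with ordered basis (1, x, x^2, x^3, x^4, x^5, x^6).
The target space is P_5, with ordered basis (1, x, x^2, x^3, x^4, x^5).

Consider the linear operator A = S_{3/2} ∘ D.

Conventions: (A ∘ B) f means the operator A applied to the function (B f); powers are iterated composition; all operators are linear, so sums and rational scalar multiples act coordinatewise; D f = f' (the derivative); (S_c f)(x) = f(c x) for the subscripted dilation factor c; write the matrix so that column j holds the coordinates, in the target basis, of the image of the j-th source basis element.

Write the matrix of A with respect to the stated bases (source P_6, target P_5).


image of 1: 0
image of x: 1
image of x^2: 3x
image of x^3: (27/4)x^2
image of x^4: (27/2)x^3
image of x^5: (405/16)x^4
image of x^6: (729/16)x^5
each image's coordinates form column j of the matrix

the matrix is [[0, 1, 0, 0, 0, 0, 0]; [0, 0, 3, 0, 0, 0, 0]; [0, 0, 0, 27/4, 0, 0, 0]; [0, 0, 0, 0, 27/2, 0, 0]; [0, 0, 0, 0, 0, 405/16, 0]; [0, 0, 0, 0, 0, 0, 729/16]] (rows listed top to bottom)


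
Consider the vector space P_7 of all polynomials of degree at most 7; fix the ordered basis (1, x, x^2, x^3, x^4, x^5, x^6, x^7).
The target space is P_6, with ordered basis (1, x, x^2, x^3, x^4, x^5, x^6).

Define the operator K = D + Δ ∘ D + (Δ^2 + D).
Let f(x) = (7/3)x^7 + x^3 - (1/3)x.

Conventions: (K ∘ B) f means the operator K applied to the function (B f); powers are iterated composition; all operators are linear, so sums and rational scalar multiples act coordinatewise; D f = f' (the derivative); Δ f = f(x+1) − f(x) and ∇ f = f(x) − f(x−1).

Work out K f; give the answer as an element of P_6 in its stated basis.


D f = (49/3)x^6 + 3x^2 - 1/3
D f = (49/3)x^6 + 3x^2 - 1/3
Δ D f = 98x^5 + 245x^4 + (980/3)x^3 + 245x^2 + 104x + 58/3
Δ f = (49/3)x^6 + 49x^5 + (245/3)x^4 + (245/3)x^3 + 52x^2 + (58/3)x + 3
Δ Δ f = 98x^5 + 490x^4 + (3430/3)x^3 + 1470x^2 + (3056/3)x + 300
D f = (49/3)x^6 + 3x^2 - 1/3
(Δ^2 + D) f = (49/3)x^6 + 98x^5 + 490x^4 + (3430/3)x^3 + 1473x^2 + (3056/3)x + 899/3
(D + Δ ∘ D + (Δ^2 + D)) f = (98/3)x^6 + 196x^5 + 735x^4 + 1470x^3 + 1721x^2 + (3368/3)x + 956/3

the result is g(x) = (98/3)x^6 + 196x^5 + 735x^4 + 1470x^3 + 1721x^2 + (3368/3)x + 956/3


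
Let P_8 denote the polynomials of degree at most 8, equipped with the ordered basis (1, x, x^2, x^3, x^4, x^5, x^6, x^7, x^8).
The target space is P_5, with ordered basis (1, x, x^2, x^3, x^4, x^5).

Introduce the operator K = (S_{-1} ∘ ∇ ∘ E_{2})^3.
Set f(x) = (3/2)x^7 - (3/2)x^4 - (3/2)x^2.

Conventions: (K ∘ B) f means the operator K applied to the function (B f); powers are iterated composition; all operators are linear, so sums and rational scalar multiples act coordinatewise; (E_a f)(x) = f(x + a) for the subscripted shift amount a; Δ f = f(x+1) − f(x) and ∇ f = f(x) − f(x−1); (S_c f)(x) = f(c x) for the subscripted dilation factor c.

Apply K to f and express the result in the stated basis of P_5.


E_{2} f = (3/2)x^7 + 21x^6 + 126x^5 + (837/2)x^4 + 828x^3 + (1941/2)x^2 + 618x + 162
∇ E_{2} f = (21/2)x^6 + (189/2)x^5 + (735/2)x^4 + (1563/2)x^3 + (1899/2)x^2 + (1233/2)x + 327/2
S_{-1} (∇ ∘ E_{2}) f = (21/2)x^6 - (189/2)x^5 + (735/2)x^4 - (1563/2)x^3 + (1899/2)x^2 - (1233/2)x + 327/2
E_{2} (S_{-1} ∘ ∇ ∘ E_{2}) f = (21/2)x^6 + (63/2)x^5 + (105/2)x^4 + (117/2)x^3 + (81/2)x^2 + (39/2)x + 9/2
∇ E_{2} (S_{-1} ∘ ∇ ∘ E_{2}) f = 63x^5 + 105x^3 + 18x^2 + 21x + 6
S_{-1} (∇ ∘ E_{2}) (S_{-1} ∘ ∇ ∘ E_{2}) f = -63x^5 - 105x^3 + 18x^2 - 21x + 6
E_{2} (S_{-1} ∘ ∇ ∘ E_{2}) (S_{-1} ∘ ∇ ∘ E_{2}) f = -63x^5 - 630x^4 - 2625x^3 - 5652x^2 - 6249x - 2820
∇ E_{2} (S_{-1} ∘ ∇ ∘ E_{2}) (S_{-1} ∘ ∇ ∘ E_{2}) f = -315x^4 - 1890x^3 - 4725x^2 - 5634x - 2655
S_{-1} (∇ ∘ E_{2}) (S_{-1} ∘ ∇ ∘ E_{2}) (S_{-1} ∘ ∇ ∘ E_{2}) f = -315x^4 + 1890x^3 - 4725x^2 + 5634x - 2655

g(x) = -315x^4 + 1890x^3 - 4725x^2 + 5634x - 2655


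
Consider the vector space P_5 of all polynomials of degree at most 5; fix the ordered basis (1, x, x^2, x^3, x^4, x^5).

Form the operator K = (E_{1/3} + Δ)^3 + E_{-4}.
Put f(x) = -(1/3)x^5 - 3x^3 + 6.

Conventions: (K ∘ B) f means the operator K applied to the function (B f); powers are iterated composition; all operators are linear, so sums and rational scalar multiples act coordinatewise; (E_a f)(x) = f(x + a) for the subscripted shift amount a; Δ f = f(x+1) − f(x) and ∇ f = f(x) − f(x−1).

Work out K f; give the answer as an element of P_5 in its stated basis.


E_{1/3} f = -(1/3)x^5 - (5/9)x^4 - (91/27)x^3 - (253/81)x^2 - (248/243)x + 4292/729
Δ f = -(5/3)x^4 - (10/3)x^3 - (37/3)x^2 - (32/3)x - 10/3
(E_{1/3} + Δ) f = -(1/3)x^5 - (20/9)x^4 - (181/27)x^3 - (1252/81)x^2 - (2840/243)x + 1862/729
E_{1/3} (E_{1/3} + Δ) f = -(1/3)x^5 - (25/9)x^4 - (271/27)x^3 - (1925/81)x^2 - (5972/243)x - 2432/729
Δ (E_{1/3} + Δ) f = -(5/3)x^4 - (110/9)x^3 - (331/9)x^2 - (4988/81)x - 8846/243
(E_{1/3} + Δ) (E_{1/3} + Δ) f = -(1/3)x^5 - (40/9)x^4 - (601/27)x^3 - (4904/81)x^2 - (20936/243)x - 28970/729
E_{1/3} (E_{1/3} + Δ) (E_{1/3} + Δ) f = -(1/3)x^5 - 5x^4 - (257/9)x^3 - (773/9)x^2 - (10904/81)x - 18484/243
Δ (E_{1/3} + Δ) (E_{1/3} + Δ) f = -(5/3)x^4 - (190/9)x^3 - (871/9)x^2 - (16792/81)x - 42218/243
(E_{1/3} + Δ) (E_{1/3} + Δ) (E_{1/3} + Δ) f = -(1/3)x^5 - (20/3)x^4 - (149/3)x^3 - (548/3)x^2 - (9232/27)x - 20234/81
E_{-4} f = -(1/3)x^5 + (20/3)x^4 - (169/3)x^3 + (748/3)x^2 - (1712/3)x + 1618/3
((E_{1/3} + Δ)^3 + E_{-4}) f = -(2/3)x^5 - 106x^3 + (200/3)x^2 - (24640/27)x + 23452/81

the result is g(x) = -(2/3)x^5 - 106x^3 + (200/3)x^2 - (24640/27)x + 23452/81


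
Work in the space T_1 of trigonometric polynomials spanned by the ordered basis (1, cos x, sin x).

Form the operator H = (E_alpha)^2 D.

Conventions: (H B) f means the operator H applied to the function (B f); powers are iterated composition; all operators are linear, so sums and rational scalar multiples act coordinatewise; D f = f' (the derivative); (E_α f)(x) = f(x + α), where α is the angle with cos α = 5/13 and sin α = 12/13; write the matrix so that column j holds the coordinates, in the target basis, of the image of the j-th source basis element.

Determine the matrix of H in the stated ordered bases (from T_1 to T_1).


the matrix is [[0, 0, 0]; [0, -120/169, -119/169]; [0, 119/169, -120/169]] (rows listed top to bottom)

image of 1: 0
image of cos x: -(120/169)cos x + (119/169)sin x
image of sin x: -(119/169)cos x - (120/169)sin x
each image's coordinates form column j of the matrix


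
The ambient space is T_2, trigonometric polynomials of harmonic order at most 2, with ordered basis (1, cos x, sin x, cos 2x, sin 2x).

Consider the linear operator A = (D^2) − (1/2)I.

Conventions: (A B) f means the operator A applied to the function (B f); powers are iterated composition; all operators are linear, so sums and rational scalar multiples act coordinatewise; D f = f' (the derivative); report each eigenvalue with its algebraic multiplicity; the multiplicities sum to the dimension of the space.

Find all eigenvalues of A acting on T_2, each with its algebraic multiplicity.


λ = -9/2 (multiplicity 2), λ = -3/2 (multiplicity 2), λ = -1/2 (multiplicity 1)

image of 1: -1/2
image of cos x: -(3/2)cos x
image of sin x: -(3/2)sin x
image of cos 2x: -(9/2)cos 2x
image of sin 2x: -(9/2)sin 2x
the matrix is diagonal; its diagonal is (-1/2, -3/2, -3/2, -9/2, -9/2)
for a triangular matrix the eigenvalues are the diagonal entries, with algebraic multiplicity their repetition count


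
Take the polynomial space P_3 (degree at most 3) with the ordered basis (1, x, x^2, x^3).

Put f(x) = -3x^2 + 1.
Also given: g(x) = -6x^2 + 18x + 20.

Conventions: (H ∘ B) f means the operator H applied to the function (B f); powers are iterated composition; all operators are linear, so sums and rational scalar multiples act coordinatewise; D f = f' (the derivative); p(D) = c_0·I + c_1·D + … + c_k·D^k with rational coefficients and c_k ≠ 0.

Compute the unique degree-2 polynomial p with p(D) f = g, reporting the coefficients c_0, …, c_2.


D^0 f = -3x^2 + 1
D^1 f = -6x
D^2 f = -6
matching coefficients of g against c_0 f + c_1 Df + … from the top degree down determines the c_i
solution: c_0 = 2, c_1 = -3, c_2 = -3

c_0 = 2, c_1 = -3, c_2 = -3


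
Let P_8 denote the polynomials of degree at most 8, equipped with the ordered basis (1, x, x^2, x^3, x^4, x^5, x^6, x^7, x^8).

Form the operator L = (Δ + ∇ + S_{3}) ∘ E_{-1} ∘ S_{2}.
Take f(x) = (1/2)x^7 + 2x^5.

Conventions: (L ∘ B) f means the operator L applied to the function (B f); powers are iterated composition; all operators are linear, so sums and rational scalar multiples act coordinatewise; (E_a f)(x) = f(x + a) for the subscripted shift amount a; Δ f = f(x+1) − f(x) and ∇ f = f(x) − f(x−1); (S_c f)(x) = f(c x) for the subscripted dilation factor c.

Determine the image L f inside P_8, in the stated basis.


the result is g(x) = 139968x^7 - 325696x^6 + 336768x^5 - 188800x^4 + 39360x^3 + 30272x^2 - 31488x + 10112

S_{2} f = 64x^7 + 64x^5
E_{-1} S_{2} f = 64x^7 - 448x^6 + 1408x^5 - 2560x^4 + 2880x^3 - 1984x^2 + 768x - 128
Δ E_{-1} S_{2} f = 448x^6 - 1344x^5 + 2560x^4 - 2880x^3 + 1984x^2 - 768x + 128
∇ E_{-1} S_{2} f = 448x^6 - 4032x^5 + 16000x^4 - 35520x^3 + 46144x^2 - 33024x + 10112
S_{3} E_{-1} S_{2} f = 139968x^7 - 326592x^6 + 342144x^5 - 207360x^4 + 77760x^3 - 17856x^2 + 2304x - 128
(Δ + ∇ + S_{3}) E_{-1} S_{2} f = 139968x^7 - 325696x^6 + 336768x^5 - 188800x^4 + 39360x^3 + 30272x^2 - 31488x + 10112


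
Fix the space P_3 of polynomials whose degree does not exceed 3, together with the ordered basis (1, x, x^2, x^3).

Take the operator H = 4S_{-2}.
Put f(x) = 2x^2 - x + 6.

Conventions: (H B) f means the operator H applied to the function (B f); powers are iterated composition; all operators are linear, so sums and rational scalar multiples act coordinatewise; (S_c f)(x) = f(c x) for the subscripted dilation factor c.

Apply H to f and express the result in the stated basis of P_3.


the image equals g(x) = 32x^2 + 8x + 24

S_{-2} f = 8x^2 + 2x + 6
(4S_{-2}) f = 32x^2 + 8x + 24


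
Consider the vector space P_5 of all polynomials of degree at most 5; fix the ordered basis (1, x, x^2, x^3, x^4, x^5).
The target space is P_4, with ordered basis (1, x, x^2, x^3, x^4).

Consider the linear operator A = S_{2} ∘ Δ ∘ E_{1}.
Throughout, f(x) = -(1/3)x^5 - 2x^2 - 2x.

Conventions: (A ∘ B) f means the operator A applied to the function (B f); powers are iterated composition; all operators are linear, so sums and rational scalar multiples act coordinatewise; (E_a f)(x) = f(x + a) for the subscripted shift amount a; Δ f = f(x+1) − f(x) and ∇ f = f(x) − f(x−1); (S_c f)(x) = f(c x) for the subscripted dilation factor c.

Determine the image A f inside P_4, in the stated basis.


the result is g(x) = -(80/3)x^4 - 80x^3 - (280/3)x^2 - 58x - 55/3

E_{1} f = -(1/3)x^5 - (5/3)x^4 - (10/3)x^3 - (16/3)x^2 - (23/3)x - 13/3
Δ E_{1} f = -(5/3)x^4 - 10x^3 - (70/3)x^2 - 29x - 55/3
S_{2} (Δ ∘ E_{1}) f = -(80/3)x^4 - 80x^3 - (280/3)x^2 - 58x - 55/3


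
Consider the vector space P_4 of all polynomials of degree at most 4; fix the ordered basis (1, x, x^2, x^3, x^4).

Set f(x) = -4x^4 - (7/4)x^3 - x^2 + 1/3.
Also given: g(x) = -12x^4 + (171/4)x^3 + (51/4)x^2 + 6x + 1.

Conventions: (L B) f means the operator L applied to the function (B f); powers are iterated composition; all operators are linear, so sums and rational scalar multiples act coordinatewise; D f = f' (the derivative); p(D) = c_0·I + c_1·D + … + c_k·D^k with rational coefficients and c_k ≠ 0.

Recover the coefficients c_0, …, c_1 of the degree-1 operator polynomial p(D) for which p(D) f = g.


p(D) = 3·I − 3·D, i.e. c_0 = 3, c_1 = -3

D^0 f = -4x^4 - (7/4)x^3 - x^2 + 1/3
D^1 f = -16x^3 - (21/4)x^2 - 2x
matching coefficients of g against c_0 f + c_1 Df + … from the top degree down determines the c_i
solution: c_0 = 3, c_1 = -3


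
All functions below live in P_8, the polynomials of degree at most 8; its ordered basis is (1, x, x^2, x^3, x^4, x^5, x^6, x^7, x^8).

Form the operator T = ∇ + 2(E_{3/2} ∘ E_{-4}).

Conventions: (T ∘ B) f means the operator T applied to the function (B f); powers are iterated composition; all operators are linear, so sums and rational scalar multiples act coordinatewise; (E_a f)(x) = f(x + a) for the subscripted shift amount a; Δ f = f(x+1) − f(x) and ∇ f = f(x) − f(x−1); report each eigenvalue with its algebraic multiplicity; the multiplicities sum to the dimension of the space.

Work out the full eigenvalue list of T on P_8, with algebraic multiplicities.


image of 1: 2
image of x: 2x - 4
image of x^2: 2x^2 - 8x + 23/2
image of x^3: 2x^3 - 12x^2 + (69/2)x - 121/4
image of x^4: 2x^4 - 16x^3 + 69x^2 - 121x + 617/8
image of x^5: 2x^5 - 20x^4 + 115x^3 - (605/2)x^2 + (3085/8)x - 3109/16
image of x^6: 2x^6 - 24x^5 + (345/2)x^4 - 605x^3 + (9255/8)x^2 - (9327/8)x + 15593/32
image of x^7: 2x^7 - 28x^6 + (483/2)x^5 - (4235/4)x^4 + (21595/8)x^3 - (65289/16)x^2 + (109151/32)x - 78061/64
image of x^8: 2x^8 - 32x^7 + 322x^6 - 1694x^5 + (21595/4)x^4 - (21763/2)x^3 + (109151/8)x^2 - (78061/8)x + 390497/128
the matrix is upper triangular; its diagonal is (2, 2, 2, 2, 2, 2, 2, 2, 2)
for a triangular matrix the eigenvalues are the diagonal entries, with algebraic multiplicity their repetition count

λ = 2 (multiplicity 9)


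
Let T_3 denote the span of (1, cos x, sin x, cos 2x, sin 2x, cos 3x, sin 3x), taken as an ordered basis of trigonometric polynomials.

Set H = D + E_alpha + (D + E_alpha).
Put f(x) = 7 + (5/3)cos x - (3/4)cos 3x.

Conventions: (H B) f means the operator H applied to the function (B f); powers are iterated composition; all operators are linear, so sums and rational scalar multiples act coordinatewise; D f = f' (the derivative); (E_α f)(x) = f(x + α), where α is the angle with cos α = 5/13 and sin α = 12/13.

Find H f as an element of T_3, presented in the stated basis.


the image equals g(x) = 14 + (50/39)cos x - (250/39)sin x + (6105/4394)cos 3x + (17289/4394)sin 3x

D f = -(5/3)sin x + (9/4)sin 3x
E_alpha f = 7 + (25/39)cos x - (20/13)sin x + (6105/8788)cos 3x - (621/2197)sin 3x
D f = -(5/3)sin x + (9/4)sin 3x
E_alpha f = 7 + (25/39)cos x - (20/13)sin x + (6105/8788)cos 3x - (621/2197)sin 3x
(D + E_alpha) f = 7 + (25/39)cos x - (125/39)sin x + (6105/8788)cos 3x + (17289/8788)sin 3x
(D + E_alpha + (D + E_alpha)) f = 14 + (50/39)cos x - (250/39)sin x + (6105/4394)cos 3x + (17289/4394)sin 3x


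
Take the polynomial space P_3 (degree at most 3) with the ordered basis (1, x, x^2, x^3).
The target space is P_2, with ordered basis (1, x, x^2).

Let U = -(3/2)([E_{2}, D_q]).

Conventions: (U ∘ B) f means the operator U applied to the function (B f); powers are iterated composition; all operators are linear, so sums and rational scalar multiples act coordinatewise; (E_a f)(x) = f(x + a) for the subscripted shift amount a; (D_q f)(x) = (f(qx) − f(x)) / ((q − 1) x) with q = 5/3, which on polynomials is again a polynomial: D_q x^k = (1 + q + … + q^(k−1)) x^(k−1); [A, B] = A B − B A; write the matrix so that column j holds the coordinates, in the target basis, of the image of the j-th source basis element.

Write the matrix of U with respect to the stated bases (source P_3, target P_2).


image of 1: 0
image of x: 0
image of x^2: -2
image of x^3: -(26/3)x - 44/3
each image's coordinates form column j of the matrix

the matrix is [[0, 0, -2, -44/3]; [0, 0, 0, -26/3]; [0, 0, 0, 0]] (rows listed top to bottom)


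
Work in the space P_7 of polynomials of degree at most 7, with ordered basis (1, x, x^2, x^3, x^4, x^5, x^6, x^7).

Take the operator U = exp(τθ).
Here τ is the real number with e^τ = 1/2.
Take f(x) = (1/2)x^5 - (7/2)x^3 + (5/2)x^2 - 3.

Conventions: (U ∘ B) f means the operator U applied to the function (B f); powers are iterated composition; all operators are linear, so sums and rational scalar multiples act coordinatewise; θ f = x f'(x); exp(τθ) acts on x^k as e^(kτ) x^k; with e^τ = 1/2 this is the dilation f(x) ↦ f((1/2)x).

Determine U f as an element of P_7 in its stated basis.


the image equals g(x) = (1/64)x^5 - (7/16)x^3 + (5/8)x^2 - 3

exp(τθ) x^k = e^(kτ) x^k; with e^τ = 1/2 this sends x^k to (1/2)^k x^k
x^2 ↦ 1/4 x^2
x^3 ↦ 1/8 x^3
x^5 ↦ 1/32 x^5
applying this coordinatewise to f: exp(τθ) f = (1/64)x^5 - (7/16)x^3 + (5/8)x^2 - 3


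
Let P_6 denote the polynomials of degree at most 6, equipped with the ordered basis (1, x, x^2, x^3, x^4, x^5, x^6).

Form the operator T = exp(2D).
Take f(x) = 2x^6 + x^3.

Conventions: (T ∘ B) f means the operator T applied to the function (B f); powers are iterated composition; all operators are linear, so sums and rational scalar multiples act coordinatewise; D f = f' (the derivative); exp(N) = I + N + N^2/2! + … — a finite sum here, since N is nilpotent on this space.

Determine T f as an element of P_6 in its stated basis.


the result is g(x) = 2x^6 + 24x^5 + 120x^4 + 321x^3 + 486x^2 + 396x + 136

order-1 term: 24x^5 + 6x^2
order-2 term: 120x^4 + 12x
order-3 term: 320x^3 + 8
order-4 term: 480x^2
order-5 term: 384x
order-6 term: 128
the series for exp(2D) f terminates at order 6
exp(2D) f = 2x^6 + 24x^5 + 120x^4 + 321x^3 + 486x^2 + 396x + 136


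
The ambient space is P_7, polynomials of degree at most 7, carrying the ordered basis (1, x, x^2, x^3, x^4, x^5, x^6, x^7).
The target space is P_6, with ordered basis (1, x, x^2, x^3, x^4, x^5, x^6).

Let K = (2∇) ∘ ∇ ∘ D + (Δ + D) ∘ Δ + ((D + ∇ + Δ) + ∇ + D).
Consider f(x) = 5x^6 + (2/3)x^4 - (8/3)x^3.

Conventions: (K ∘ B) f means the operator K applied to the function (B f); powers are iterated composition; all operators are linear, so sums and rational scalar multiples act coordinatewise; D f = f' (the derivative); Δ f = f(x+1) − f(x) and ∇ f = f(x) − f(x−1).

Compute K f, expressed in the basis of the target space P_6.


the result is g(x) = 150x^5 + 225x^4 + (7240/3)x^3 - 2353x^2 + 5380x - 4649/3

D f = 30x^5 + (8/3)x^3 - 8x^2
∇ D f = 150x^4 - 300x^3 + 308x^2 - 174x + 122/3
∇ (∇ ∘ D) f = 600x^3 - 1800x^2 + 2116x - 932
(2∇) (∇ ∘ D) f = 1200x^3 - 3600x^2 + 4232x - 1864
Δ f = 30x^5 + 75x^4 + (308/3)x^3 + 71x^2 + (74/3)x + 3
Δ Δ f = 150x^4 + 600x^3 + 1058x^2 + 900x + 910/3
D Δ f = 150x^4 + 300x^3 + 308x^2 + 142x + 74/3
(Δ + D) Δ f = 300x^4 + 900x^3 + 1366x^2 + 1042x + 328
D f = 30x^5 + (8/3)x^3 - 8x^2
∇ f = 30x^5 - 75x^4 + (308/3)x^3 - 87x^2 + (122/3)x - 25/3
Δ f = 30x^5 + 75x^4 + (308/3)x^3 + 71x^2 + (74/3)x + 3
(D + ∇ + Δ) f = 90x^5 + 208x^3 - 24x^2 + (196/3)x - 16/3
∇ f = 30x^5 - 75x^4 + (308/3)x^3 - 87x^2 + (122/3)x - 25/3
D f = 30x^5 + (8/3)x^3 - 8x^2
((D + ∇ + Δ) + ∇ + D) f = 150x^5 - 75x^4 + (940/3)x^3 - 119x^2 + 106x - 41/3
((2∇) ∘ ∇ ∘ D + (Δ + D) ∘ Δ + ((D + ∇ + Δ) + ∇ + D)) f = 150x^5 + 225x^4 + (7240/3)x^3 - 2353x^2 + 5380x - 4649/3


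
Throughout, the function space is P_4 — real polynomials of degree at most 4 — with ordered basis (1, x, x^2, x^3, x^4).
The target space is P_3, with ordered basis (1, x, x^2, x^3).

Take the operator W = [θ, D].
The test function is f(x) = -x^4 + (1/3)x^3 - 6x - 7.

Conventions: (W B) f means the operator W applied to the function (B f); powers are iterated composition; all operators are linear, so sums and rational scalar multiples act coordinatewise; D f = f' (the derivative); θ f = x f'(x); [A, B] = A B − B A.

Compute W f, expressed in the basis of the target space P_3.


D f = -4x^3 + x^2 - 6
θ D f = -12x^3 + 2x^2
θ f = -4x^4 + x^3 - 6x
D θ f = -16x^3 + 3x^2 - 6
[θ, D] f = 4x^3 - x^2 + 6

g(x) = 4x^3 - x^2 + 6


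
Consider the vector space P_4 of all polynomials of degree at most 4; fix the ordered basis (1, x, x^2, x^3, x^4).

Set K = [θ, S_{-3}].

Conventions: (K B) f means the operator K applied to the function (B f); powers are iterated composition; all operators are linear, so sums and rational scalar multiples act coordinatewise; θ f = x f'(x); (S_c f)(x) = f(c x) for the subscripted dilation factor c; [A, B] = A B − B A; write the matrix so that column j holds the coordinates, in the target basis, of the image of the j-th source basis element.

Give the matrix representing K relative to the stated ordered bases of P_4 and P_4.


the matrix is [[0, 0, 0, 0, 0]; [0, 0, 0, 0, 0]; [0, 0, 0, 0, 0]; [0, 0, 0, 0, 0]; [0, 0, 0, 0, 0]] (rows listed top to bottom)

image of 1: 0
image of x: 0
image of x^2: 0
image of x^3: 0
image of x^4: 0
each image's coordinates form column j of the matrix
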